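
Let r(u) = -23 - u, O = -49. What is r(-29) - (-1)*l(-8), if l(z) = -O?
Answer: 55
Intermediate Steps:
l(z) = 49 (l(z) = -1*(-49) = 49)
r(-29) - (-1)*l(-8) = (-23 - 1*(-29)) - (-1)*49 = (-23 + 29) - 1*(-49) = 6 + 49 = 55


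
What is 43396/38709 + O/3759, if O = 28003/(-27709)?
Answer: 136938251053/122177487663 ≈ 1.1208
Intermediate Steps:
O = -28003/27709 (O = 28003*(-1/27709) = -28003/27709 ≈ -1.0106)
43396/38709 + O/3759 = 43396/38709 - 28003/27709/3759 = 43396*(1/38709) - 28003/27709*1/3759 = 43396/38709 - 28003/104158131 = 136938251053/122177487663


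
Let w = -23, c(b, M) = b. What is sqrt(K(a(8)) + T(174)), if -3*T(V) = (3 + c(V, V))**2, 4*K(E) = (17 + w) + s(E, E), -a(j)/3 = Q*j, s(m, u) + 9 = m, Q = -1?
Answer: I*sqrt(41763)/2 ≈ 102.18*I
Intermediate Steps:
s(m, u) = -9 + m
a(j) = 3*j (a(j) = -(-3)*j = 3*j)
K(E) = -15/4 + E/4 (K(E) = ((17 - 23) + (-9 + E))/4 = (-6 + (-9 + E))/4 = (-15 + E)/4 = -15/4 + E/4)
T(V) = -(3 + V)**2/3
sqrt(K(a(8)) + T(174)) = sqrt((-15/4 + (3*8)/4) - (3 + 174)**2/3) = sqrt((-15/4 + (1/4)*24) - 1/3*177**2) = sqrt((-15/4 + 6) - 1/3*31329) = sqrt(9/4 - 10443) = sqrt(-41763/4) = I*sqrt(41763)/2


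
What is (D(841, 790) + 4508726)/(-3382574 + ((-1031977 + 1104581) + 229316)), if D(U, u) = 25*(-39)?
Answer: -4507751/3080654 ≈ -1.4632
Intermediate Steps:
D(U, u) = -975
(D(841, 790) + 4508726)/(-3382574 + ((-1031977 + 1104581) + 229316)) = (-975 + 4508726)/(-3382574 + ((-1031977 + 1104581) + 229316)) = 4507751/(-3382574 + (72604 + 229316)) = 4507751/(-3382574 + 301920) = 4507751/(-3080654) = 4507751*(-1/3080654) = -4507751/3080654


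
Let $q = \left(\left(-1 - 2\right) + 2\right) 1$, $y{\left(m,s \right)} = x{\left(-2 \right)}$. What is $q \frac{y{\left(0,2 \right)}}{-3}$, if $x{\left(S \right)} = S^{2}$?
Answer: $\frac{4}{3} \approx 1.3333$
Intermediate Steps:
$y{\left(m,s \right)} = 4$ ($y{\left(m,s \right)} = \left(-2\right)^{2} = 4$)
$q = -1$ ($q = \left(-3 + 2\right) 1 = \left(-1\right) 1 = -1$)
$q \frac{y{\left(0,2 \right)}}{-3} = - \frac{4}{-3} = - \frac{4 \left(-1\right)}{3} = \left(-1\right) \left(- \frac{4}{3}\right) = \frac{4}{3}$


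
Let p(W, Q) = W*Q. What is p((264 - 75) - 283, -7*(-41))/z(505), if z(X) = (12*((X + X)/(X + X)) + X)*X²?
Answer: -574/2805275 ≈ -0.00020461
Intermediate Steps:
p(W, Q) = Q*W
z(X) = X²*(12 + X) (z(X) = (12*((2*X)/((2*X))) + X)*X² = (12*((2*X)*(1/(2*X))) + X)*X² = (12*1 + X)*X² = (12 + X)*X² = X²*(12 + X))
p((264 - 75) - 283, -7*(-41))/z(505) = ((-7*(-41))*((264 - 75) - 283))/((505²*(12 + 505))) = (287*(189 - 283))/((255025*517)) = (287*(-94))/131847925 = -26978*1/131847925 = -574/2805275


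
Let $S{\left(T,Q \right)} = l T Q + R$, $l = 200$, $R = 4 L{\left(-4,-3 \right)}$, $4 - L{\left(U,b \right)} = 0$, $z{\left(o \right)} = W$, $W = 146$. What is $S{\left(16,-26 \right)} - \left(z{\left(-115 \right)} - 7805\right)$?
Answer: $-75525$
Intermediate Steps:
$z{\left(o \right)} = 146$
$L{\left(U,b \right)} = 4$ ($L{\left(U,b \right)} = 4 - 0 = 4 + 0 = 4$)
$R = 16$ ($R = 4 \cdot 4 = 16$)
$S{\left(T,Q \right)} = 16 + 200 Q T$ ($S{\left(T,Q \right)} = 200 T Q + 16 = 200 Q T + 16 = 16 + 200 Q T$)
$S{\left(16,-26 \right)} - \left(z{\left(-115 \right)} - 7805\right) = \left(16 + 200 \left(-26\right) 16\right) - \left(146 - 7805\right) = \left(16 - 83200\right) - \left(146 - 7805\right) = -83184 - -7659 = -83184 + 7659 = -75525$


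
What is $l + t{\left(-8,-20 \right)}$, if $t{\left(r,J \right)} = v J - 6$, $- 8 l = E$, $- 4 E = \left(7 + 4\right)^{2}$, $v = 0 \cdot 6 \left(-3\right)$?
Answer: $- \frac{71}{32} \approx -2.2188$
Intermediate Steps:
$v = 0$ ($v = 0 \left(-3\right) = 0$)
$E = - \frac{121}{4}$ ($E = - \frac{\left(7 + 4\right)^{2}}{4} = - \frac{11^{2}}{4} = \left(- \frac{1}{4}\right) 121 = - \frac{121}{4} \approx -30.25$)
$l = \frac{121}{32}$ ($l = \left(- \frac{1}{8}\right) \left(- \frac{121}{4}\right) = \frac{121}{32} \approx 3.7813$)
$t{\left(r,J \right)} = -6$ ($t{\left(r,J \right)} = 0 J - 6 = 0 - 6 = -6$)
$l + t{\left(-8,-20 \right)} = \frac{121}{32} - 6 = - \frac{71}{32}$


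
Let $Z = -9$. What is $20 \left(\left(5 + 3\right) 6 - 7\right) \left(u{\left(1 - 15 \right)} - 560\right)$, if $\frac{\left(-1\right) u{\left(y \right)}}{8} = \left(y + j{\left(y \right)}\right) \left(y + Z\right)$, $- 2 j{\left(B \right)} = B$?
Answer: $-1515360$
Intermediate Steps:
$j{\left(B \right)} = - \frac{B}{2}$
$u{\left(y \right)} = - 4 y \left(-9 + y\right)$ ($u{\left(y \right)} = - 8 \left(y - \frac{y}{2}\right) \left(y - 9\right) = - 8 \frac{y}{2} \left(-9 + y\right) = - 8 \frac{y \left(-9 + y\right)}{2} = - 4 y \left(-9 + y\right)$)
$20 \left(\left(5 + 3\right) 6 - 7\right) \left(u{\left(1 - 15 \right)} - 560\right) = 20 \left(\left(5 + 3\right) 6 - 7\right) \left(4 \left(1 - 15\right) \left(9 - \left(1 - 15\right)\right) - 560\right) = 20 \left(8 \cdot 6 - 7\right) \left(4 \left(1 - 15\right) \left(9 - \left(1 - 15\right)\right) - 560\right) = 20 \left(48 - 7\right) \left(4 \left(-14\right) \left(9 - -14\right) - 560\right) = 20 \cdot 41 \left(4 \left(-14\right) \left(9 + 14\right) - 560\right) = 820 \left(4 \left(-14\right) 23 - 560\right) = 820 \left(-1288 - 560\right) = 820 \left(-1848\right) = -1515360$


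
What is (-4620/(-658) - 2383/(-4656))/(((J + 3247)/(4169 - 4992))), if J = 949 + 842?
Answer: -1356699863/1102475616 ≈ -1.2306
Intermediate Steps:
J = 1791
(-4620/(-658) - 2383/(-4656))/(((J + 3247)/(4169 - 4992))) = (-4620/(-658) - 2383/(-4656))/(((1791 + 3247)/(4169 - 4992))) = (-4620*(-1/658) - 2383*(-1/4656))/((5038/(-823))) = (330/47 + 2383/4656)/((5038*(-1/823))) = 1648481/(218832*(-5038/823)) = (1648481/218832)*(-823/5038) = -1356699863/1102475616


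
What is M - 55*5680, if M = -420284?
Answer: -732684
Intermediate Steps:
M - 55*5680 = -420284 - 55*5680 = -420284 - 312400 = -732684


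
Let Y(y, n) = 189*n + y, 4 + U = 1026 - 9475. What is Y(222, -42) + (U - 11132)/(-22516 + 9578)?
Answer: -99810023/12938 ≈ -7714.5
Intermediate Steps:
U = -8453 (U = -4 + (1026 - 9475) = -4 - 8449 = -8453)
Y(y, n) = y + 189*n
Y(222, -42) + (U - 11132)/(-22516 + 9578) = (222 + 189*(-42)) + (-8453 - 11132)/(-22516 + 9578) = (222 - 7938) - 19585/(-12938) = -7716 - 19585*(-1/12938) = -7716 + 19585/12938 = -99810023/12938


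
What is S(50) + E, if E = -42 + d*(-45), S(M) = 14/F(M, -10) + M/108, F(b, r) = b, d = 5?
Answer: -359447/1350 ≈ -266.26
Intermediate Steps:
S(M) = 14/M + M/108
E = -267 (E = -42 + 5*(-45) = -42 - 225 = -267)
S(50) + E = (14/50 + (1/108)*50) - 267 = (14*(1/50) + 25/54) - 267 = (7/25 + 25/54) - 267 = 1003/1350 - 267 = -359447/1350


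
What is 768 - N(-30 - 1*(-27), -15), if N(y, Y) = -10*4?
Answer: 808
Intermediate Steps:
N(y, Y) = -40
768 - N(-30 - 1*(-27), -15) = 768 - 1*(-40) = 768 + 40 = 808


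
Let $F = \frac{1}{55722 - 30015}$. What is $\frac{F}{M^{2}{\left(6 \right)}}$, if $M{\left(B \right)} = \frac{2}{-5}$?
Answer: $\frac{25}{102828} \approx 0.00024312$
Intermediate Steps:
$M{\left(B \right)} = - \frac{2}{5}$ ($M{\left(B \right)} = 2 \left(- \frac{1}{5}\right) = - \frac{2}{5}$)
$F = \frac{1}{25707} \approx 3.89 \cdot 10^{-5}$
$\frac{F}{M^{2}{\left(6 \right)}} = \frac{1}{25707 \left(- \frac{2}{5}\right)^{2}} = \frac{1}{25707 \cdot \frac{4}{25}} = \frac{1}{25707} \cdot \frac{25}{4} = \frac{25}{102828}$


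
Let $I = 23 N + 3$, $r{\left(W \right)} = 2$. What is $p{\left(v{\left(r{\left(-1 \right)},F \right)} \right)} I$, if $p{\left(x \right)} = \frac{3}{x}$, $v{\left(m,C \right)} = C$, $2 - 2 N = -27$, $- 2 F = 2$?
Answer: $- \frac{2019}{2} \approx -1009.5$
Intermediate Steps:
$F = -1$ ($F = \left(- \frac{1}{2}\right) 2 = -1$)
$N = \frac{29}{2}$ ($N = 1 - - \frac{27}{2} = 1 + \frac{27}{2} = \frac{29}{2} \approx 14.5$)
$I = \frac{673}{2}$ ($I = 23 \cdot \frac{29}{2} + 3 = \frac{667}{2} + 3 = \frac{673}{2} \approx 336.5$)
$p{\left(v{\left(r{\left(-1 \right)},F \right)} \right)} I = \frac{3}{-1} \cdot \frac{673}{2} = 3 \left(-1\right) \frac{673}{2} = \left(-3\right) \frac{673}{2} = - \frac{2019}{2}$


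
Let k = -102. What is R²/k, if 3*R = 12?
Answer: -8/51 ≈ -0.15686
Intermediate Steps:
R = 4 (R = (⅓)*12 = 4)
R²/k = 4²/(-102) = 16*(-1/102) = -8/51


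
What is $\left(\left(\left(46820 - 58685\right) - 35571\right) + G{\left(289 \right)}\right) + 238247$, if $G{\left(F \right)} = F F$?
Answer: $274332$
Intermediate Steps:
$G{\left(F \right)} = F^{2}$
$\left(\left(\left(46820 - 58685\right) - 35571\right) + G{\left(289 \right)}\right) + 238247 = \left(\left(\left(46820 - 58685\right) - 35571\right) + 289^{2}\right) + 238247 = \left(\left(-11865 - 35571\right) + 83521\right) + 238247 = \left(-47436 + 83521\right) + 238247 = 36085 + 238247 = 274332$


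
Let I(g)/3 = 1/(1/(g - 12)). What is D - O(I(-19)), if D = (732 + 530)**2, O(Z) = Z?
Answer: 1592737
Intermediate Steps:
I(g) = -36 + 3*g (I(g) = 3/(1/(g - 12)) = 3/(1/(-12 + g)) = 3*(-12 + g) = -36 + 3*g)
D = 1592644 (D = 1262**2 = 1592644)
D - O(I(-19)) = 1592644 - (-36 + 3*(-19)) = 1592644 - (-36 - 57) = 1592644 - 1*(-93) = 1592644 + 93 = 1592737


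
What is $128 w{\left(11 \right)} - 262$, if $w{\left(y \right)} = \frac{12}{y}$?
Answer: $- \frac{1346}{11} \approx -122.36$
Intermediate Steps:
$128 w{\left(11 \right)} - 262 = 128 \cdot \frac{12}{11} - 262 = \frac{1536}{11} - 262 = - \frac{1346}{11}$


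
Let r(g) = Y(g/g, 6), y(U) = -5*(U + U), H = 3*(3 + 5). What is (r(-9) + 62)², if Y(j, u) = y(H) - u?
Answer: 33856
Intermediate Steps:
H = 24 (H = 3*8 = 24)
y(U) = -10*U
Y(j, u) = -240 - u (Y(j, u) = -10*24 - u = -240 - u)
r(g) = -246 (r(g) = -240 - 1*6 = -240 - 6 = -246)
(r(-9) + 62)² = (-246 + 62)² = (-184)² = 33856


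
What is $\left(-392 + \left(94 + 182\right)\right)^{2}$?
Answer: $13456$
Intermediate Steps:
$\left(-392 + \left(94 + 182\right)\right)^{2} = \left(-392 + 276\right)^{2} = \left(-116\right)^{2} = 13456$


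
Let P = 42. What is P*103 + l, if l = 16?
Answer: 4342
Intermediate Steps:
P*103 + l = 42*103 + 16 = 4326 + 16 = 4342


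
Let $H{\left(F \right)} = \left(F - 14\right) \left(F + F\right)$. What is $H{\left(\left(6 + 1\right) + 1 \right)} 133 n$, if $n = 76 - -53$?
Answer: $-1647072$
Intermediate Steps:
$n = 129$ ($n = 76 + 53 = 129$)
$H{\left(F \right)} = 2 F \left(-14 + F\right)$ ($H{\left(F \right)} = \left(-14 + F\right) 2 F = 2 F \left(-14 + F\right)$)
$H{\left(\left(6 + 1\right) + 1 \right)} 133 n = 2 \left(\left(6 + 1\right) + 1\right) \left(-14 + \left(\left(6 + 1\right) + 1\right)\right) 133 \cdot 129 = 2 \left(7 + 1\right) \left(-14 + \left(7 + 1\right)\right) 133 \cdot 129 = 2 \cdot 8 \left(-14 + 8\right) 133 \cdot 129 = 2 \cdot 8 \left(-6\right) 133 \cdot 129 = \left(-96\right) 133 \cdot 129 = \left(-12768\right) 129 = -1647072$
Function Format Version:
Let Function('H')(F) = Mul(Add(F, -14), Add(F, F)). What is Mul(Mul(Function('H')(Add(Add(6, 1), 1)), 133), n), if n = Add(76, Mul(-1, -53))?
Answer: -1647072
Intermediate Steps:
n = 129 (n = Add(76, 53) = 129)
Function('H')(F) = Mul(2, F, Add(-14, F)) (Function('H')(F) = Mul(Add(-14, F), Mul(2, F)) = Mul(2, F, Add(-14, F)))
Mul(Mul(Function('H')(Add(Add(6, 1), 1)), 133), n) = Mul(Mul(Mul(2, Add(Add(6, 1), 1), Add(-14, Add(Add(6, 1), 1))), 133), 129) = Mul(Mul(Mul(2, Add(7, 1), Add(-14, Add(7, 1))), 133), 129) = Mul(Mul(Mul(2, 8, Add(-14, 8)), 133), 129) = Mul(Mul(Mul(2, 8, -6), 133), 129) = Mul(Mul(-96, 133), 129) = Mul(-12768, 129) = -1647072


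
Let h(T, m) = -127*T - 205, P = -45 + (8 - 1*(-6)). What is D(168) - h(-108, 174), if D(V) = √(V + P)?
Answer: -13511 + √137 ≈ -13499.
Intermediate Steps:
P = -31 (P = -45 + (8 + 6) = -45 + 14 = -31)
D(V) = √(-31 + V) (D(V) = √(V - 31) = √(-31 + V))
h(T, m) = -205 - 127*T
D(168) - h(-108, 174) = √(-31 + 168) - (-205 - 127*(-108)) = √137 - (-205 + 13716) = √137 - 1*13511 = √137 - 13511 = -13511 + √137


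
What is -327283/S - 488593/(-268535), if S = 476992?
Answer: 145168011851/128089046720 ≈ 1.1333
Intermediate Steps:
-327283/S - 488593/(-268535) = -327283/476992 - 488593/(-268535) = -327283*1/476992 - 488593*(-1/268535) = -327283/476992 + 488593/268535 = 145168011851/128089046720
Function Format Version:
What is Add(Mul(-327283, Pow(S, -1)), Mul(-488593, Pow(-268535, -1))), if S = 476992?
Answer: Rational(145168011851, 128089046720) ≈ 1.1333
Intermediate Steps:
Add(Mul(-327283, Pow(S, -1)), Mul(-488593, Pow(-268535, -1))) = Add(Mul(-327283, Pow(476992, -1)), Mul(-488593, Pow(-268535, -1))) = Add(Mul(-327283, Rational(1, 476992)), Mul(-488593, Rational(-1, 268535))) = Add(Rational(-327283, 476992), Rational(488593, 268535)) = Rational(145168011851, 128089046720)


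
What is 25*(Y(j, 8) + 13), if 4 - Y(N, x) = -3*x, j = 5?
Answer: 1025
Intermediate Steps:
Y(N, x) = 4 + 3*x (Y(N, x) = 4 - (-3)*x = 4 + 3*x)
25*(Y(j, 8) + 13) = 25*((4 + 3*8) + 13) = 25*((4 + 24) + 13) = 25*(28 + 13) = 25*41 = 1025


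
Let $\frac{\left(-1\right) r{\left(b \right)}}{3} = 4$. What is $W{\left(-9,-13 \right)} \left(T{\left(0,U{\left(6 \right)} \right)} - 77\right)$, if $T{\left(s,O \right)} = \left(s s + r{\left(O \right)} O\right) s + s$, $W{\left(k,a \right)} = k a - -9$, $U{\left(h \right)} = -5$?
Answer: $-9702$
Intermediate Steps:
$r{\left(b \right)} = -12$ ($r{\left(b \right)} = \left(-3\right) 4 = -12$)
$W{\left(k,a \right)} = 9 + a k$ ($W{\left(k,a \right)} = a k + 9 = 9 + a k$)
$T{\left(s,O \right)} = s + s \left(s^{2} - 12 O\right)$ ($T{\left(s,O \right)} = \left(s s - 12 O\right) s + s = \left(s^{2} - 12 O\right) s + s = s \left(s^{2} - 12 O\right) + s = s + s \left(s^{2} - 12 O\right)$)
$W{\left(-9,-13 \right)} \left(T{\left(0,U{\left(6 \right)} \right)} - 77\right) = \left(9 - -117\right) \left(0 \left(1 + 0^{2} - -60\right) - 77\right) = \left(9 + 117\right) \left(0 \left(1 + 0 + 60\right) - 77\right) = 126 \left(0 \cdot 61 - 77\right) = 126 \left(0 - 77\right) = 126 \left(-77\right) = -9702$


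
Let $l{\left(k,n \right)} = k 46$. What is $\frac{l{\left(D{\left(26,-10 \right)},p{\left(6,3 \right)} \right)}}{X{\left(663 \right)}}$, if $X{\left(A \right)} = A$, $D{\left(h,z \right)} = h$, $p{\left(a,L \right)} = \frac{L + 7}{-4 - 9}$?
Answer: $\frac{92}{51} \approx 1.8039$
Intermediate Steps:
$p{\left(a,L \right)} = - \frac{7}{13} - \frac{L}{13}$ ($p{\left(a,L \right)} = \frac{7 + L}{-13} = \left(7 + L\right) \left(- \frac{1}{13}\right) = - \frac{7}{13} - \frac{L}{13}$)
$l{\left(k,n \right)} = 46 k$
$\frac{l{\left(D{\left(26,-10 \right)},p{\left(6,3 \right)} \right)}}{X{\left(663 \right)}} = \frac{46 \cdot 26}{663} = 1196 \cdot \frac{1}{663} = \frac{92}{51}$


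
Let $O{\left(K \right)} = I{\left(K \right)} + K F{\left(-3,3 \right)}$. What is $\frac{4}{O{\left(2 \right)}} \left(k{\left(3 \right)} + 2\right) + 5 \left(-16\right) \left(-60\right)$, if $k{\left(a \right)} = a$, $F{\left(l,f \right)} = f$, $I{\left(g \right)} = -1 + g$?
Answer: $\frac{33620}{7} \approx 4802.9$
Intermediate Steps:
$O{\left(K \right)} = -1 + 4 K$ ($O{\left(K \right)} = \left(-1 + K\right) + K 3 = \left(-1 + K\right) + 3 K = -1 + 4 K$)
$\frac{4}{O{\left(2 \right)}} \left(k{\left(3 \right)} + 2\right) + 5 \left(-16\right) \left(-60\right) = \frac{4}{-1 + 4 \cdot 2} \left(3 + 2\right) + 5 \left(-16\right) \left(-60\right) = \frac{4}{-1 + 8} \cdot 5 - -4800 = \frac{4}{7} \cdot 5 + 4800 = \frac{20}{7} + 4800 = \frac{33620}{7}$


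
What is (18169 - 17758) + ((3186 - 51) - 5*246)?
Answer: 2316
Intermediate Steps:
(18169 - 17758) + ((3186 - 51) - 5*246) = 411 + (3135 - 1230) = 411 + 1905 = 2316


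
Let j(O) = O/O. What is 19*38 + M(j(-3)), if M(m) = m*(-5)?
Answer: 717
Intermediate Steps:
j(O) = 1
M(m) = -5*m
19*38 + M(j(-3)) = 19*38 - 5*1 = 722 - 5 = 717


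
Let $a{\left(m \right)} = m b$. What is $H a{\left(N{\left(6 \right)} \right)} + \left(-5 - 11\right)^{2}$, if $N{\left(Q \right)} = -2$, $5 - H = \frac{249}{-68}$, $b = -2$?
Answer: $\frac{4941}{17} \approx 290.65$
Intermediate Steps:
$H = \frac{589}{68}$ ($H = 5 - \frac{249}{-68} = 5 - 249 \left(- \frac{1}{68}\right) = 5 - - \frac{249}{68} = 5 + \frac{249}{68} = \frac{589}{68} \approx 8.6618$)
$a{\left(m \right)} = - 2 m$ ($a{\left(m \right)} = m \left(-2\right) = - 2 m$)
$H a{\left(N{\left(6 \right)} \right)} + \left(-5 - 11\right)^{2} = \frac{589 \left(\left(-2\right) \left(-2\right)\right)}{68} + \left(-5 - 11\right)^{2} = \frac{589}{68} \cdot 4 + \left(-16\right)^{2} = \frac{589}{17} + 256 = \frac{4941}{17}$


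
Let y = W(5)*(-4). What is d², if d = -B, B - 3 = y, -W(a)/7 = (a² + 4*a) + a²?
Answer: 3853369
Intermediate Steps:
W(a) = -28*a - 14*a² (W(a) = -7*((a² + 4*a) + a²) = -7*(2*a² + 4*a) = -28*a - 14*a²)
y = 1960 (y = -14*5*(2 + 5)*(-4) = -14*5*7*(-4) = -490*(-4) = 1960)
B = 1963 (B = 3 + 1960 = 1963)
d = -1963 (d = -1*1963 = -1963)
d² = (-1963)² = 3853369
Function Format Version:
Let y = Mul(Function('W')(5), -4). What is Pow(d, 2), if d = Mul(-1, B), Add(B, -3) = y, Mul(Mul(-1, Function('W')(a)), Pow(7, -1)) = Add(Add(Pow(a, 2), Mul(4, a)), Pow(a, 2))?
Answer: 3853369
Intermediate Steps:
Function('W')(a) = Add(Mul(-28, a), Mul(-14, Pow(a, 2))) (Function('W')(a) = Mul(-7, Add(Add(Pow(a, 2), Mul(4, a)), Pow(a, 2))) = Mul(-7, Add(Mul(2, Pow(a, 2)), Mul(4, a))) = Add(Mul(-28, a), Mul(-14, Pow(a, 2))))
y = 1960 (y = Mul(Mul(-14, 5, Add(2, 5)), -4) = Mul(Mul(-14, 5, 7), -4) = Mul(-490, -4) = 1960)
B = 1963 (B = Add(3, 1960) = 1963)
d = -1963 (d = Mul(-1, 1963) = -1963)
Pow(d, 2) = Pow(-1963, 2) = 3853369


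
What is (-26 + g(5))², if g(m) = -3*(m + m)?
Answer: 3136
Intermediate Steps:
g(m) = -6*m
(-26 + g(5))² = (-26 - 6*5)² = (-26 - 30)² = (-56)² = 3136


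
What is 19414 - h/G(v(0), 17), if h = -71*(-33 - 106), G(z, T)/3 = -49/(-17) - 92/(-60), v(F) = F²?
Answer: 21021299/1126 ≈ 18669.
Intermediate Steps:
G(z, T) = 1126/85 (G(z, T) = 3*(-49/(-17) - 92/(-60)) = 3*(-49*(-1/17) - 92*(-1/60)) = 3*(49/17 + 23/15) = 3*(1126/255) = 1126/85)
h = 9869 (h = -71*(-139) = 9869)
19414 - h/G(v(0), 17) = 19414 - 9869/1126/85 = 19414 - 9869*85/1126 = 19414 - 1*838865/1126 = 19414 - 838865/1126 = 21021299/1126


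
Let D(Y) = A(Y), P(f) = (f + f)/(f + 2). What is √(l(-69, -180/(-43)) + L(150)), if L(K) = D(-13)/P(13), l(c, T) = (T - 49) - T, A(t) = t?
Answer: I*√226/2 ≈ 7.5166*I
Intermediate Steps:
P(f) = 2*f/(2 + f) (P(f) = (2*f)/(2 + f) = 2*f/(2 + f))
D(Y) = Y
l(c, T) = -49 (l(c, T) = (-49 + T) - T = -49)
L(K) = -15/2 (L(K) = -13/(2*13/(2 + 13)) = -13/(2*13/15) = -13/(2*13*(1/15)) = -13/26/15 = -13*15/26 = -15/2)
√(l(-69, -180/(-43)) + L(150)) = √(-49 - 15/2) = √(-113/2) = I*√226/2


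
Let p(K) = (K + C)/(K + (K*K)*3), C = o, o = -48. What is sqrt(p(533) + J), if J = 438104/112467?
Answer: sqrt(22399593175029020145)/2397796440 ≈ 1.9738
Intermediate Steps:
C = -48
J = 438104/112467 (J = 438104*(1/112467) = 438104/112467 ≈ 3.8954)
p(K) = (-48 + K)/(K + 3*K**2) (p(K) = (K - 48)/(K + (K*K)*3) = (-48 + K)/(K + K**2*3) = (-48 + K)/(K + 3*K**2))
sqrt(p(533) + J) = sqrt((-48 + 533)/(533*(1 + 3*533)) + 438104/112467) = sqrt((1/533)*485/(1 + 1599) + 438104/112467) = sqrt((1/533)*485/1600 + 438104/112467) = sqrt((1/533)*(1/1600)*485 + 438104/112467) = sqrt(97/170560 + 438104/112467) = sqrt(74733927539/19182371520) = sqrt(22399593175029020145)/2397796440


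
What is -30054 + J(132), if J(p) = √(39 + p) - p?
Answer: -30186 + 3*√19 ≈ -30173.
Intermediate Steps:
-30054 + J(132) = -30054 + (√(39 + 132) - 1*132) = -30054 + (√171 - 132) = -30054 + (3*√19 - 132) = -30054 + (-132 + 3*√19) = -30186 + 3*√19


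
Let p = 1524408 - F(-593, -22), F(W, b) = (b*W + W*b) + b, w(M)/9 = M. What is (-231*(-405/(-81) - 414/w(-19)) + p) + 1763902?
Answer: 61949989/19 ≈ 3.2605e+6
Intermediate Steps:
w(M) = 9*M
F(W, b) = b + 2*W*b (F(W, b) = (W*b + W*b) + b = 2*W*b + b = b + 2*W*b)
p = 1498338 (p = 1524408 - (-22)*(1 + 2*(-593)) = 1524408 - (-22)*(1 - 1186) = 1524408 - (-22)*(-1185) = 1524408 - 1*26070 = 1524408 - 26070 = 1498338)
(-231*(-405/(-81) - 414/w(-19)) + p) + 1763902 = (-231*(-405/(-81) - 414/(9*(-19))) + 1498338) + 1763902 = (-231*(-405*(-1/81) - 414/(-171)) + 1498338) + 1763902 = (-231*(5 - 414*(-1/171)) + 1498338) + 1763902 = (-231*(5 + 46/19) + 1498338) + 1763902 = (-231*141/19 + 1498338) + 1763902 = (-32571/19 + 1498338) + 1763902 = 28435851/19 + 1763902 = 61949989/19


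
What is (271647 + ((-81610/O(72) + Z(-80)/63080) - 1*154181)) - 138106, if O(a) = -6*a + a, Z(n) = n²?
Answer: -1158898423/56772 ≈ -20413.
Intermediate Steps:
O(a) = -5*a
(271647 + ((-81610/O(72) + Z(-80)/63080) - 1*154181)) - 138106 = (271647 + ((-81610/((-5*72)) + (-80)²/63080) - 1*154181)) - 138106 = (271647 + ((-81610/(-360) + 6400*(1/63080)) - 154181)) - 138106 = (271647 + ((-81610*(-1/360) + 160/1577) - 154181)) - 138106 = (271647 + ((8161/36 + 160/1577) - 154181)) - 138106 = (271647 + (12875657/56772 - 154181)) - 138106 = (271647 - 8740288075/56772) - 138106 = 6681655409/56772 - 138106 = -1158898423/56772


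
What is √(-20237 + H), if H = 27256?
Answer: √7019 ≈ 83.779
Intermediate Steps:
√(-20237 + H) = √(-20237 + 27256) = √7019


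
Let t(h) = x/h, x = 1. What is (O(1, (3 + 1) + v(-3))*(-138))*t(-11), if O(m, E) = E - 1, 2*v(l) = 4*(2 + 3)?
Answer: 1794/11 ≈ 163.09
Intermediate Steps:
v(l) = 10 (v(l) = (4*(2 + 3))/2 = (4*5)/2 = (1/2)*20 = 10)
O(m, E) = -1 + E
t(h) = 1/h
(O(1, (3 + 1) + v(-3))*(-138))*t(-11) = ((-1 + ((3 + 1) + 10))*(-138))/(-11) = ((-1 + (4 + 10))*(-138))*(-1/11) = ((-1 + 14)*(-138))*(-1/11) = (13*(-138))*(-1/11) = -1794*(-1/11) = 1794/11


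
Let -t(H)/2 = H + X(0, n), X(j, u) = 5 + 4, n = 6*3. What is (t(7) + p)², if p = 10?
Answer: 484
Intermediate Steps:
n = 18
X(j, u) = 9
t(H) = -18 - 2*H (t(H) = -2*(H + 9) = -2*(9 + H) = -18 - 2*H)
(t(7) + p)² = ((-18 - 2*7) + 10)² = ((-18 - 14) + 10)² = (-32 + 10)² = (-22)² = 484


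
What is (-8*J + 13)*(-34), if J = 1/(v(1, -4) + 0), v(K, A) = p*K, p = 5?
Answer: -1938/5 ≈ -387.60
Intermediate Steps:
v(K, A) = 5*K
J = 1/5 (J = 1/(5*1 + 0) = 1/(5 + 0) = 1/5 ≈ 0.20000)
(-8*J + 13)*(-34) = (-8*1/5 + 13)*(-34) = (-8/5 + 13)*(-34) = (57/5)*(-34) = -1938/5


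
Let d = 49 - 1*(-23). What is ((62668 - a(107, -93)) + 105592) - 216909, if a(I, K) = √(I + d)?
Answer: -48649 - √179 ≈ -48662.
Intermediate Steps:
d = 72 (d = 49 + 23 = 72)
a(I, K) = √(72 + I) (a(I, K) = √(I + 72) = √(72 + I))
((62668 - a(107, -93)) + 105592) - 216909 = ((62668 - √(72 + 107)) + 105592) - 216909 = ((62668 - √179) + 105592) - 216909 = (168260 - √179) - 216909 = -48649 - √179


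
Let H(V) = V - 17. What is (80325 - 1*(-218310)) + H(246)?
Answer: 298864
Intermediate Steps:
H(V) = -17 + V
(80325 - 1*(-218310)) + H(246) = (80325 - 1*(-218310)) + (-17 + 246) = (80325 + 218310) + 229 = 298635 + 229 = 298864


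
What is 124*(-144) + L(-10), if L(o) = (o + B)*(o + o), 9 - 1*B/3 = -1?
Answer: -18256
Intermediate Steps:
B = 30 (B = 27 - 3*(-1) = 27 + 3 = 30)
L(o) = 2*o*(30 + o) (L(o) = (o + 30)*(o + o) = (30 + o)*(2*o) = 2*o*(30 + o))
124*(-144) + L(-10) = 124*(-144) + 2*(-10)*(30 - 10) = -17856 + 2*(-10)*20 = -17856 - 400 = -18256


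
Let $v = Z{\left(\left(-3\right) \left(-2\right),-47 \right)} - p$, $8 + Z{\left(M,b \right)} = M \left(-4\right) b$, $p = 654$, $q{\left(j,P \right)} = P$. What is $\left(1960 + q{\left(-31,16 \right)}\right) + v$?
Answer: $2442$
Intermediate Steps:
$Z{\left(M,b \right)} = -8 - 4 M b$ ($Z{\left(M,b \right)} = -8 + M \left(-4\right) b = -8 + - 4 M b = -8 - 4 M b$)
$v = 466$ ($v = \left(-8 - 4 \left(\left(-3\right) \left(-2\right)\right) \left(-47\right)\right) - 654 = \left(-8 - 24 \left(-47\right)\right) - 654 = \left(-8 + 1128\right) - 654 = 1120 - 654 = 466$)
$\left(1960 + q{\left(-31,16 \right)}\right) + v = \left(1960 + 16\right) + 466 = 1976 + 466 = 2442$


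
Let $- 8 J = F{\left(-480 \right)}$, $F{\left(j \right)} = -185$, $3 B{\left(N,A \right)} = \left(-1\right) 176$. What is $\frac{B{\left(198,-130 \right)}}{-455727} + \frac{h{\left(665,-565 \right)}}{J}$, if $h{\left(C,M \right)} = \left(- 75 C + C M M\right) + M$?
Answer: $\frac{464260072458488}{50585697} \approx 9.1777 \cdot 10^{6}$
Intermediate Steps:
$B{\left(N,A \right)} = - \frac{176}{3}$ ($B{\left(N,A \right)} = \frac{\left(-1\right) 176}{3} = \frac{1}{3} \left(-176\right) = - \frac{176}{3}$)
$J = \frac{185}{8}$ ($J = \left(- \frac{1}{8}\right) \left(-185\right) = \frac{185}{8} \approx 23.125$)
$h{\left(C,M \right)} = M - 75 C + C M^{2}$ ($h{\left(C,M \right)} = \left(- 75 C + C M^{2}\right) + M = M - 75 C + C M^{2}$)
$\frac{B{\left(198,-130 \right)}}{-455727} + \frac{h{\left(665,-565 \right)}}{J} = - \frac{176}{3 \left(-455727\right)} + \frac{-565 - 49875 + 665 \left(-565\right)^{2}}{\frac{185}{8}} = \left(- \frac{176}{3}\right) \left(- \frac{1}{455727}\right) + \left(-565 - 49875 + 665 \cdot 319225\right) \frac{8}{185} = \frac{176}{1367181} + \left(-565 - 49875 + 212284625\right) \frac{8}{185} = \frac{176}{1367181} + 212234185 \cdot \frac{8}{185} = \frac{176}{1367181} + \frac{339574696}{37} = \frac{464260072458488}{50585697}$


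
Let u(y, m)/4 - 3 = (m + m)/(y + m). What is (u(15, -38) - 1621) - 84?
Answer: -38635/23 ≈ -1679.8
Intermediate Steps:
u(y, m) = 12 + 8*m/(m + y) (u(y, m) = 12 + 4*((m + m)/(y + m)) = 12 + 4*((2*m)/(m + y)) = 12 + 4*(2*m/(m + y)) = 12 + 8*m/(m + y))
(u(15, -38) - 1621) - 84 = (4*(3*15 + 5*(-38))/(-38 + 15) - 1621) - 84 = (4*(45 - 190)/(-23) - 1621) - 84 = (4*(-1/23)*(-145) - 1621) - 84 = (580/23 - 1621) - 84 = -36703/23 - 84 = -38635/23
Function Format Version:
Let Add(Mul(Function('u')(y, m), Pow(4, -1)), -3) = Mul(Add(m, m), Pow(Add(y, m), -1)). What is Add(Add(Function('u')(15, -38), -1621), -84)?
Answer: Rational(-38635, 23) ≈ -1679.8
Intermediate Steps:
Function('u')(y, m) = Add(12, Mul(8, m, Pow(Add(m, y), -1))) (Function('u')(y, m) = Add(12, Mul(4, Mul(Add(m, m), Pow(Add(y, m), -1)))) = Add(12, Mul(4, Mul(Mul(2, m), Pow(Add(m, y), -1)))) = Add(12, Mul(4, Mul(2, m, Pow(Add(m, y), -1)))) = Add(12, Mul(8, m, Pow(Add(m, y), -1))))
Add(Add(Function('u')(15, -38), -1621), -84) = Add(Add(Mul(4, Pow(Add(-38, 15), -1), Add(Mul(3, 15), Mul(5, -38))), -1621), -84) = Add(Add(Mul(4, Pow(-23, -1), Add(45, -190)), -1621), -84) = Add(Add(Mul(4, Rational(-1, 23), -145), -1621), -84) = Add(Add(Rational(580, 23), -1621), -84) = Add(Rational(-36703, 23), -84) = Rational(-38635, 23)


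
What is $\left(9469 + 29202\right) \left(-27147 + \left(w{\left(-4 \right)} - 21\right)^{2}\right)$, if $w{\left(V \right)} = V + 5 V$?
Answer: $-971492862$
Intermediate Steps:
$w{\left(V \right)} = 6 V$
$\left(9469 + 29202\right) \left(-27147 + \left(w{\left(-4 \right)} - 21\right)^{2}\right) = \left(9469 + 29202\right) \left(-27147 + \left(6 \left(-4\right) - 21\right)^{2}\right) = 38671 \left(-27147 + \left(-24 - 21\right)^{2}\right) = 38671 \left(-27147 + \left(-45\right)^{2}\right) = 38671 \left(-27147 + 2025\right) = 38671 \left(-25122\right) = -971492862$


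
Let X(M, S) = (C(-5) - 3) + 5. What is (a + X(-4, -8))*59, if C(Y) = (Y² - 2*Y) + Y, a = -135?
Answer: -6077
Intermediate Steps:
C(Y) = Y² - Y
X(M, S) = 32 (X(M, S) = (-5*(-1 - 5) - 3) + 5 = (-5*(-6) - 3) + 5 = (30 - 3) + 5 = 27 + 5 = 32)
(a + X(-4, -8))*59 = (-135 + 32)*59 = -103*59 = -6077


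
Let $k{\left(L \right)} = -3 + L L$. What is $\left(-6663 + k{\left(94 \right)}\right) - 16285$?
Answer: $-14115$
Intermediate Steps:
$k{\left(L \right)} = -3 + L^{2}$
$\left(-6663 + k{\left(94 \right)}\right) - 16285 = \left(-6663 - \left(3 - 94^{2}\right)\right) - 16285 = \left(-6663 + \left(-3 + 8836\right)\right) - 16285 = \left(-6663 + 8833\right) - 16285 = 2170 - 16285 = -14115$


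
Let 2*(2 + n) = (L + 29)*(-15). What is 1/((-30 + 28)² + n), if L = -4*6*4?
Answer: 2/1009 ≈ 0.0019822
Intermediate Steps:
L = -96 (L = -24*4 = -96)
n = 1001/2 (n = -2 + ((-96 + 29)*(-15))/2 = -2 + (-67*(-15))/2 = -2 + (½)*1005 = -2 + 1005/2 = 1001/2 ≈ 500.50)
1/((-30 + 28)² + n) = 1/((-30 + 28)² + 1001/2) = 1/((-2)² + 1001/2) = 1/(4 + 1001/2) = 1/(1009/2) = 2/1009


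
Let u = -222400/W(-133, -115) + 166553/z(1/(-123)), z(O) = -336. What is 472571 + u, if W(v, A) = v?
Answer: 3024403957/6384 ≈ 4.7375e+5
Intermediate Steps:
u = 7510693/6384 (u = -222400/(-133) + 166553/(-336) = -222400*(-1/133) + 166553*(-1/336) = 222400/133 - 166553/336 = 7510693/6384 ≈ 1176.5)
472571 + u = 472571 + 7510693/6384 = 3024403957/6384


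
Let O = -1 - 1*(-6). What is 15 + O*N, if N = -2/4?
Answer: 25/2 ≈ 12.500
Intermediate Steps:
N = -1/2 (N = -2*1/4 = -1/2 ≈ -0.50000)
O = 5 (O = -1 + 6 = 5)
15 + O*N = 15 + 5*(-1/2) = 15 - 5/2 = 25/2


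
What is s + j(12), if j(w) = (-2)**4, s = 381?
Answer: 397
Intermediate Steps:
j(w) = 16
s + j(12) = 381 + 16 = 397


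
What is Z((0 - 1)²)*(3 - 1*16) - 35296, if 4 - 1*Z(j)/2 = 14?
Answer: -35036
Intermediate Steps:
Z(j) = -20 (Z(j) = 8 - 2*14 = 8 - 28 = -20)
Z((0 - 1)²)*(3 - 1*16) - 35296 = -20*(3 - 1*16) - 35296 = -20*(3 - 16) - 35296 = -20*(-13) - 35296 = 260 - 35296 = -35036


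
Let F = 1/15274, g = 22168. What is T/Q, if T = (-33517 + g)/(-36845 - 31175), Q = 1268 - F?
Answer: 86672313/658686328310 ≈ 0.00013158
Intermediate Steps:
F = 1/15274 ≈ 6.5471e-5
Q = 19367431/15274 (Q = 1268 - 1*1/15274 = 1268 - 1/15274 = 19367431/15274 ≈ 1268.0)
T = 11349/68020 (T = (-33517 + 22168)/(-36845 - 31175) = -11349/(-68020) = -11349*(-1/68020) = 11349/68020 ≈ 0.16685)
T/Q = 11349/(68020*(19367431/15274)) = (11349/68020)*(15274/19367431) = 86672313/658686328310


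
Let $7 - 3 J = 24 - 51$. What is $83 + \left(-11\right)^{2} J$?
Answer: $\frac{4363}{3} \approx 1454.3$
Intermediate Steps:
$J = \frac{34}{3}$ ($J = \frac{7}{3} - \frac{24 - 51}{3} = \frac{7}{3} - -9 = \frac{7}{3} + 9 = \frac{34}{3} \approx 11.333$)
$83 + \left(-11\right)^{2} J = 83 + \left(-11\right)^{2} \cdot \frac{34}{3} = 83 + 121 \cdot \frac{34}{3} = 83 + \frac{4114}{3} = \frac{4363}{3}$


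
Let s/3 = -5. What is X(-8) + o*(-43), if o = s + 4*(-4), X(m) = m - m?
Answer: 1333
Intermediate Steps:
s = -15 (s = 3*(-5) = -15)
X(m) = 0
o = -31 (o = -15 + 4*(-4) = -15 - 16 = -31)
X(-8) + o*(-43) = 0 - 31*(-43) = 0 + 1333 = 1333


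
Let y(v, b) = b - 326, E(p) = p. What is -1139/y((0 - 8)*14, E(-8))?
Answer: 1139/334 ≈ 3.4102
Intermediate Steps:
y(v, b) = -326 + b
-1139/y((0 - 8)*14, E(-8)) = -1139/(-326 - 8) = -1139/(-334) = -1139*(-1/334) = 1139/334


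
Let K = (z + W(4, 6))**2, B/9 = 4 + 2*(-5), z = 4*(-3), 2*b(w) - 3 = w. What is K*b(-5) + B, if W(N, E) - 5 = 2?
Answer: -79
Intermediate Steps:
b(w) = 3/2 + w/2
W(N, E) = 7 (W(N, E) = 5 + 2 = 7)
z = -12
B = -54 (B = 9*(4 + 2*(-5)) = 9*(4 - 10) = 9*(-6) = -54)
K = 25 (K = (-12 + 7)**2 = (-5)**2 = 25)
K*b(-5) + B = 25*(3/2 + (1/2)*(-5)) - 54 = 25*(3/2 - 5/2) - 54 = 25*(-1) - 54 = -25 - 54 = -79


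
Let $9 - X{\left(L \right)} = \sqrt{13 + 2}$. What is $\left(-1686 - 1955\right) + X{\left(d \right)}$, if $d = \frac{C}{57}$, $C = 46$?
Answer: $-3632 - \sqrt{15} \approx -3635.9$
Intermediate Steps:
$d = \frac{46}{57} \approx 0.80702$
$X{\left(L \right)} = 9 - \sqrt{15}$ ($X{\left(L \right)} = 9 - \sqrt{13 + 2} = 9 - \sqrt{15}$)
$\left(-1686 - 1955\right) + X{\left(d \right)} = \left(-1686 - 1955\right) + \left(9 - \sqrt{15}\right) = -3641 + \left(9 - \sqrt{15}\right) = -3632 - \sqrt{15}$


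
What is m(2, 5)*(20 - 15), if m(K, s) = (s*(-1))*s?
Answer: -125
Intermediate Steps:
m(K, s) = -s² (m(K, s) = (-s)*s = -s²)
m(2, 5)*(20 - 15) = (-1*5²)*(20 - 15) = -1*25*5 = -25*5 = -125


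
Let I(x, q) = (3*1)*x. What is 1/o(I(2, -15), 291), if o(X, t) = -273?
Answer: -1/273 ≈ -0.0036630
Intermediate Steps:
I(x, q) = 3*x
1/o(I(2, -15), 291) = 1/(-273) = -1/273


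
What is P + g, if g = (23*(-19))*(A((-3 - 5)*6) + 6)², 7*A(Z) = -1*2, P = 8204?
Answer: -297204/49 ≈ -6065.4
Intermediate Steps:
A(Z) = -2/7 (A(Z) = (-1*2)/7 = (⅐)*(-2) = -2/7)
g = -699200/49 (g = (23*(-19))*(-2/7 + 6)² = -437*(40/7)² = -437*1600/49 = -699200/49 ≈ -14269.)
P + g = 8204 - 699200/49 = -297204/49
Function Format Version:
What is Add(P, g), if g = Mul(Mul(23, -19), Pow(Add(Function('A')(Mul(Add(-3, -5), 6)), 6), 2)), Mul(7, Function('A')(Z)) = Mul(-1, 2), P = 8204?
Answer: Rational(-297204, 49) ≈ -6065.4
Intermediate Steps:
Function('A')(Z) = Rational(-2, 7) (Function('A')(Z) = Mul(Rational(1, 7), Mul(-1, 2)) = Mul(Rational(1, 7), -2) = Rational(-2, 7))
g = Rational(-699200, 49) (g = Mul(Mul(23, -19), Pow(Add(Rational(-2, 7), 6), 2)) = Mul(-437, Pow(Rational(40, 7), 2)) = Mul(-437, Rational(1600, 49)) = Rational(-699200, 49) ≈ -14269.)
Add(P, g) = Add(8204, Rational(-699200, 49)) = Rational(-297204, 49)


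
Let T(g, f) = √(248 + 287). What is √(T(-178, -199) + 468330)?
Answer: √(468330 + √535) ≈ 684.36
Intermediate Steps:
T(g, f) = √535
√(T(-178, -199) + 468330) = √(√535 + 468330) = √(468330 + √535)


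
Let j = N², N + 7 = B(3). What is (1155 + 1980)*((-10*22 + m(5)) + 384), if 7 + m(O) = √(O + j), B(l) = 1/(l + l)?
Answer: 492195 + 1045*√1861/2 ≈ 5.1474e+5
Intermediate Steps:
B(l) = 1/(2*l)
N = -41/6 (N = -7 + (½)/3 = -7 + (½)*(⅓) = -7 + ⅙ = -41/6 ≈ -6.8333)
j = 1681/36 (j = (-41/6)² = 1681/36 ≈ 46.694)
m(O) = -7 + √(1681/36 + O) (m(O) = -7 + √(O + 1681/36) = -7 + √(1681/36 + O))
(1155 + 1980)*((-10*22 + m(5)) + 384) = (1155 + 1980)*((-10*22 + (-7 + √(1681 + 36*5)/6)) + 384) = 3135*((-220 + (-7 + √(1681 + 180)/6)) + 384) = 3135*((-220 + (-7 + √1861/6)) + 384) = 3135*((-227 + √1861/6) + 384) = 3135*(157 + √1861/6) = 492195 + 1045*√1861/2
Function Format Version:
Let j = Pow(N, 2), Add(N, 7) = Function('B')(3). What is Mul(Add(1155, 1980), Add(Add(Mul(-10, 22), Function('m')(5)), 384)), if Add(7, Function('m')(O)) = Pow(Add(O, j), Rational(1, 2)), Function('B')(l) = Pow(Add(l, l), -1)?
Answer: Add(492195, Mul(Rational(1045, 2), Pow(1861, Rational(1, 2)))) ≈ 5.1474e+5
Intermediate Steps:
Function('B')(l) = Mul(Rational(1, 2), Pow(l, -1)) (Function('B')(l) = Pow(Mul(2, l), -1) = Mul(Rational(1, 2), Pow(l, -1)))
N = Rational(-41, 6) (N = Add(-7, Mul(Rational(1, 2), Pow(3, -1))) = Add(-7, Mul(Rational(1, 2), Rational(1, 3))) = Add(-7, Rational(1, 6)) = Rational(-41, 6) ≈ -6.8333)
j = Rational(1681, 36) (j = Pow(Rational(-41, 6), 2) = Rational(1681, 36) ≈ 46.694)
Function('m')(O) = Add(-7, Pow(Add(Rational(1681, 36), O), Rational(1, 2))) (Function('m')(O) = Add(-7, Pow(Add(O, Rational(1681, 36)), Rational(1, 2))) = Add(-7, Pow(Add(Rational(1681, 36), O), Rational(1, 2))))
Mul(Add(1155, 1980), Add(Add(Mul(-10, 22), Function('m')(5)), 384)) = Mul(Add(1155, 1980), Add(Add(Mul(-10, 22), Add(-7, Mul(Rational(1, 6), Pow(Add(1681, Mul(36, 5)), Rational(1, 2))))), 384)) = Mul(3135, Add(Add(-220, Add(-7, Mul(Rational(1, 6), Pow(Add(1681, 180), Rational(1, 2))))), 384)) = Mul(3135, Add(Add(-220, Add(-7, Mul(Rational(1, 6), Pow(1861, Rational(1, 2))))), 384)) = Mul(3135, Add(Add(-227, Mul(Rational(1, 6), Pow(1861, Rational(1, 2)))), 384)) = Mul(3135, Add(157, Mul(Rational(1, 6), Pow(1861, Rational(1, 2))))) = Add(492195, Mul(Rational(1045, 2), Pow(1861, Rational(1, 2))))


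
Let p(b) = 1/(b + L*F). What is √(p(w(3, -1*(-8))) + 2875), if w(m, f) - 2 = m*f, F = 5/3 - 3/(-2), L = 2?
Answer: √27051166/97 ≈ 53.619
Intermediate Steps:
F = 19/6 (F = 5*(⅓) - 3*(-½) = 5/3 + 3/2 = 19/6 ≈ 3.1667)
w(m, f) = 2 + f*m (w(m, f) = 2 + m*f = 2 + f*m)
p(b) = 1/(19/3 + b) (p(b) = 1/(b + 2*(19/6)) = 1/(b + 19/3) = 1/(19/3 + b))
√(p(w(3, -1*(-8))) + 2875) = √(3/(19 + 3*(2 - 1*(-8)*3)) + 2875) = √(3/(19 + 3*(2 + 8*3)) + 2875) = √(3/(19 + 3*(2 + 24)) + 2875) = √(3/(19 + 3*26) + 2875) = √(3/(19 + 78) + 2875) = √(3/97 + 2875) = √(278878/97) = √27051166/97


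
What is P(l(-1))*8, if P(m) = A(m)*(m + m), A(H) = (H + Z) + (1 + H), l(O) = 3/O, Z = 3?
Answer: 96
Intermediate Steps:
A(H) = 4 + 2*H (A(H) = (H + 3) + (1 + H) = (3 + H) + (1 + H) = 4 + 2*H)
P(m) = 2*m*(4 + 2*m) (P(m) = (4 + 2*m)*(m + m) = (4 + 2*m)*(2*m) = 2*m*(4 + 2*m))
P(l(-1))*8 = (4*(3/(-1))*(2 + 3/(-1)))*8 = (4*(3*(-1))*(2 + 3*(-1)))*8 = (4*(-3)*(2 - 3))*8 = (4*(-3)*(-1))*8 = 12*8 = 96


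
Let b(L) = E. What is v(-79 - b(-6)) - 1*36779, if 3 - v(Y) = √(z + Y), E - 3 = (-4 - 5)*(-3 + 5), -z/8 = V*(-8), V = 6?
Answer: -36776 - 8*√5 ≈ -36794.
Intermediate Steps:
z = 384 (z = -48*(-8) = -8*(-48) = 384)
E = -15 (E = 3 + (-4 - 5)*(-3 + 5) = 3 - 9*2 = 3 - 18 = -15)
b(L) = -15
v(Y) = 3 - √(384 + Y)
v(-79 - b(-6)) - 1*36779 = (3 - √(384 + (-79 - 1*(-15)))) - 1*36779 = (3 - √(384 + (-79 + 15))) - 36779 = (3 - √(384 - 64)) - 36779 = (3 - √320) - 36779 = (3 - 8*√5) - 36779 = -36776 - 8*√5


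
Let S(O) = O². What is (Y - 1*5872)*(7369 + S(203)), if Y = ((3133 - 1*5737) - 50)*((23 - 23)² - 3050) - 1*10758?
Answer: 392416484460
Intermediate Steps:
Y = 8083942 (Y = ((3133 - 5737) - 50)*(0² - 3050) - 10758 = (-2604 - 50)*(0 - 3050) - 10758 = -2654*(-3050) - 10758 = 8094700 - 10758 = 8083942)
(Y - 1*5872)*(7369 + S(203)) = (8083942 - 1*5872)*(7369 + 203²) = (8083942 - 5872)*(7369 + 41209) = 8078070*48578 = 392416484460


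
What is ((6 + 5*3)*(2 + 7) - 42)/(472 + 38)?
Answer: 49/170 ≈ 0.28824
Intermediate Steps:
((6 + 5*3)*(2 + 7) - 42)/(472 + 38) = ((6 + 15)*9 - 42)/510 = (21*9 - 42)*(1/510) = (189 - 42)*(1/510) = 147*(1/510) = 49/170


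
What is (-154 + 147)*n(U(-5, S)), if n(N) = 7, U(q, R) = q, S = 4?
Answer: -49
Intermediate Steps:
(-154 + 147)*n(U(-5, S)) = (-154 + 147)*7 = -7*7 = -49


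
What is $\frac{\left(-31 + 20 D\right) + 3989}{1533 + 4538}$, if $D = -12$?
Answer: $\frac{286}{467} \approx 0.61242$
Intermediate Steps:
$\frac{\left(-31 + 20 D\right) + 3989}{1533 + 4538} = \frac{\left(-31 + 20 \left(-12\right)\right) + 3989}{1533 + 4538} = \frac{\left(-31 - 240\right) + 3989}{6071} = \left(-271 + 3989\right) \frac{1}{6071} = 3718 \cdot \frac{1}{6071} = \frac{286}{467}$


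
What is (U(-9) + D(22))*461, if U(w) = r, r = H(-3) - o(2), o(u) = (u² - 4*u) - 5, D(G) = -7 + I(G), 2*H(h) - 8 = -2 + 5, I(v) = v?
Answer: 27199/2 ≈ 13600.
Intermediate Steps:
H(h) = 11/2 (H(h) = 4 + (-2 + 5)/2 = 4 + (½)*3 = 4 + 3/2 = 11/2)
D(G) = -7 + G
o(u) = -5 + u² - 4*u
r = 29/2 (r = 11/2 - (-5 + 2² - 4*2) = 11/2 - (-5 + 4 - 8) = 11/2 - 1*(-9) = 11/2 + 9 = 29/2 ≈ 14.500)
U(w) = 29/2
(U(-9) + D(22))*461 = (29/2 + (-7 + 22))*461 = (29/2 + 15)*461 = (59/2)*461 = 27199/2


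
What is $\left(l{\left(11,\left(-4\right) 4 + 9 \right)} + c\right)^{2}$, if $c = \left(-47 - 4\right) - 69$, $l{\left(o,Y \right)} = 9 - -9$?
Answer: $10404$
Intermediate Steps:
$l{\left(o,Y \right)} = 18$ ($l{\left(o,Y \right)} = 9 + 9 = 18$)
$c = -120$ ($c = -51 - 69 = -120$)
$\left(l{\left(11,\left(-4\right) 4 + 9 \right)} + c\right)^{2} = \left(18 - 120\right)^{2} = \left(-102\right)^{2} = 10404$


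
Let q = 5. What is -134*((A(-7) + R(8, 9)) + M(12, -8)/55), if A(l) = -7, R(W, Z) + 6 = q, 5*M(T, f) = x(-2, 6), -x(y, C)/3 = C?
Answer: 297212/275 ≈ 1080.8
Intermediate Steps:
x(y, C) = -3*C
M(T, f) = -18/5 (M(T, f) = (-3*6)/5 = (⅕)*(-18) = -18/5)
R(W, Z) = -1 (R(W, Z) = -6 + 5 = -1)
-134*((A(-7) + R(8, 9)) + M(12, -8)/55) = -134*((-7 - 1) - 18/5/55) = -134*(-8 - 18/5*1/55) = -134*(-8 - 18/275) = -134*(-2218/275) = 297212/275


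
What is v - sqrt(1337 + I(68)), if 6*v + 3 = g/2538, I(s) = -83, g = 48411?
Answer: 1511/564 - sqrt(1254) ≈ -32.733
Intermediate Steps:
v = 1511/564 (v = -1/2 + (48411/2538)/6 = -1/2 + (48411*(1/2538))/6 = -1/2 + (1/6)*(1793/94) = -1/2 + 1793/564 = 1511/564 ≈ 2.6791)
v - sqrt(1337 + I(68)) = 1511/564 - sqrt(1337 - 83) = 1511/564 - sqrt(1254)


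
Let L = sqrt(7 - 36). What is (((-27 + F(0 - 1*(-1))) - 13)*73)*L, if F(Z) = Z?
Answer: -2847*I*sqrt(29) ≈ -15332.0*I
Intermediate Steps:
L = I*sqrt(29) (L = sqrt(-29) = I*sqrt(29) ≈ 5.3852*I)
(((-27 + F(0 - 1*(-1))) - 13)*73)*L = (((-27 + (0 - 1*(-1))) - 13)*73)*(I*sqrt(29)) = (((-27 + (0 + 1)) - 13)*73)*(I*sqrt(29)) = (((-27 + 1) - 13)*73)*(I*sqrt(29)) = ((-26 - 13)*73)*(I*sqrt(29)) = (-39*73)*(I*sqrt(29)) = -2847*I*sqrt(29)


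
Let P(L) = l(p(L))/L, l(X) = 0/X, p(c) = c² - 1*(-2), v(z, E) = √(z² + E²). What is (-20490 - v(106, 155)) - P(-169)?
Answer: -20490 - √35261 ≈ -20678.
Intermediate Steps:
v(z, E) = √(E² + z²)
p(c) = 2 + c² (p(c) = c² + 2 = 2 + c²)
l(X) = 0
P(L) = 0 (P(L) = 0/L = 0)
(-20490 - v(106, 155)) - P(-169) = (-20490 - √(155² + 106²)) - 1*0 = (-20490 - √(24025 + 11236)) + 0 = (-20490 - √35261) + 0 = -20490 - √35261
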